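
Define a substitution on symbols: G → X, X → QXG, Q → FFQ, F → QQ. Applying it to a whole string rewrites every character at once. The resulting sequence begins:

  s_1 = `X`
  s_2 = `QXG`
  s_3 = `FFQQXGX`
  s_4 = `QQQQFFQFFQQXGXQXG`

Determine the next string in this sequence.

FFQFFQFFQFFQQQQQFFQQQQQFFQFFQQXGXQXGFFQQXGX

Applying the rule to each of the 17 symbols of QQQQFFQFFQQXGXQXG gives the pieces FFQ FFQ FFQ FFQ QQ QQ FFQ QQ QQ FFQ FFQ QXG X QXG FFQ QXG X, which concatenate to the answer.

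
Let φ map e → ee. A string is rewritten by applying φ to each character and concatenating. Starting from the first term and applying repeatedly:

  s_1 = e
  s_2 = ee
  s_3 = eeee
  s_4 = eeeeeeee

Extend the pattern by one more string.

eeeeeeeeeeeeeeee

Apply φ to eeeeeeee symbol by symbol: e→ee, e→ee, e→ee, e→ee, e→ee, e→ee, e→ee, e→ee; joined: ee ee ee ee ee ee ee ee.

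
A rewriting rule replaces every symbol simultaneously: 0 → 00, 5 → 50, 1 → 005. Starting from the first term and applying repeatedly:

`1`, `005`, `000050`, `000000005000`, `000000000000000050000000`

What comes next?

000000000000000000000000000000005000000000000000

Replace each of the 24 characters of 000000000000000050000000 in place — 00 00 00 00 00 00 00 00 00 00 00 00 00 00 00 00 50 00 00 00 00 00 00 00 — and concatenate.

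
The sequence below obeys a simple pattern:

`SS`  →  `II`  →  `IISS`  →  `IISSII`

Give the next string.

IISSIIIISS

Each term (from the third on) is the previous term followed by the one before it: term 3 = II·SS = IISS.
The next term joins IISSII and IISS.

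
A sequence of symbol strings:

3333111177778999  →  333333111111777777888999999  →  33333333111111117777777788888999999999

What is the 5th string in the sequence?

The n-th term is 2n+2 3's then 2n+2 1's then 2n+2 7's then 2n-1 8's then 3n 9's (n = 1, 2, …).
Setting n = 5 gives 12, 12, 12, 9, 15 characters in each block.

333333333333111111111111777777777777888888888999999999999999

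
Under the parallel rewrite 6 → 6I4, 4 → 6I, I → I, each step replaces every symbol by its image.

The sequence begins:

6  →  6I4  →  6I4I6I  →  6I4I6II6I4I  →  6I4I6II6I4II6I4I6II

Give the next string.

φ(6I4I6II6I4II6I4I6II) expands symbol-by-symbol to 6I4 I 6I I 6I4 I I 6I4 I 6I I I 6I4 I 6I I 6I4 I I; joining the 19 pieces gives the next term.

6I4I6II6I4II6I4I6III6I4I6II6I4II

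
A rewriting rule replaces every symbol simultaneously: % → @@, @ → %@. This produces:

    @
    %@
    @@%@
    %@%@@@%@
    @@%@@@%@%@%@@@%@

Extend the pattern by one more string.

%@%@@@%@%@%@@@%@@@%@@@%@%@%@@@%@

φ(@@%@@@%@%@%@@@%@) expands symbol-by-symbol to %@ %@ @@ %@ %@ %@ @@ %@ @@ %@ @@ %@ %@ %@ @@ %@; joining the 16 pieces gives the next term.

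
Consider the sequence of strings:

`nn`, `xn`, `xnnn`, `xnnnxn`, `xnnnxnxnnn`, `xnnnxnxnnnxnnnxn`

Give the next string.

xnnnxnxnnnxnnnxnxnnnxnxnnn

This is a Fibonacci-style word recurrence s(k) = s(k−1)·s(k−2): e.g. xn·nn = xnnn.
So term 7 is xnnnxnxnnnxnnnxn·xnnnxnxnnn.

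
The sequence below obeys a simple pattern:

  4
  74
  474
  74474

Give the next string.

47474474

Each term (from the third on) is the two preceding terms concatenated in order: term 3 = 4·74 = 474.
So term 5 is 474·74474.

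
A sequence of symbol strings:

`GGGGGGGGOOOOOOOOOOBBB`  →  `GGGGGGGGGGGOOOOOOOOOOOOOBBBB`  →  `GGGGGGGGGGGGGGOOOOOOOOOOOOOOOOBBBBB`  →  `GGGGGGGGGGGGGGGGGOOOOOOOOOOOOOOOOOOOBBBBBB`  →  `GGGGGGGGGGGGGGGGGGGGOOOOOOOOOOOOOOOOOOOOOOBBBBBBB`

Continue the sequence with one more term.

Each string has the form G^{3n-1} O^{3n+1} B^{n}, where the shown terms are n = 3, 4, 5, 6, 7.
Setting n = 8 gives 23, 25, 8 characters in each block.

GGGGGGGGGGGGGGGGGGGGGGGOOOOOOOOOOOOOOOOOOOOOOOOOBBBBBBBB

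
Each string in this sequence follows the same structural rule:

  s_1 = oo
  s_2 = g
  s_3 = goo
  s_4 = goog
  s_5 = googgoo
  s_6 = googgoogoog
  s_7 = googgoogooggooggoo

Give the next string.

Each term (from the third on) is the previous term followed by the one before it: term 3 = g·oo = goo.
The next term joins googgoogooggooggoo and googgoogoog.

googgoogooggooggoogooggoogoog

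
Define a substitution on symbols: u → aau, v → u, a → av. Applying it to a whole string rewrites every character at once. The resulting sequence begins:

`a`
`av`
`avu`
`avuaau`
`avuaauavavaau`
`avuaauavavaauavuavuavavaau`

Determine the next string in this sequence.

avuaauavavaauavuavuavavaauavuaauavuaauavuavuavavaau

Replace each of the 26 characters of avuaauavavaauavuavuavavaau in place — av u aau av av aau av u av u av av aau av u aau av u aau av u av u av av aau — and concatenate.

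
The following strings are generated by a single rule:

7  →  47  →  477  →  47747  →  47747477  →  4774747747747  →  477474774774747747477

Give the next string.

4774747747747477474774774747747747

This is a Fibonacci-style word recurrence s(k) = s(k−1)·s(k−2): e.g. 47·7 = 477.
Continuing: 477474774774747747477 · 4774747747747 gives term 8.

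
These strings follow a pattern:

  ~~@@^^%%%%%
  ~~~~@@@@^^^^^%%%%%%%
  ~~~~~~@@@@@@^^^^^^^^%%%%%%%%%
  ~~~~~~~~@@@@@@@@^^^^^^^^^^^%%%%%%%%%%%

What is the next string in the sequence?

~~~~~~~~~~@@@@@@@@@@^^^^^^^^^^^^^^%%%%%%%%%%%%%

Each string has the form ~^{2n} @^{2n} ^^{3n-1} %^{2n+3} (n = 1, 2, …).
At n = 5 the blocks have lengths 10, 10, 14, 13.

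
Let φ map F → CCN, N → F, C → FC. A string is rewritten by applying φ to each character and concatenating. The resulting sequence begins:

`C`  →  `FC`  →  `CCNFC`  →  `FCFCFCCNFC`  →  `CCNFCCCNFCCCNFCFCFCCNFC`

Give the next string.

Rewriting the 23 symbols of CCNFCCCNFCCCNFCFCFCCNFC one by one yields FC FC F CCN FC FC FC F CCN FC FC FC F CCN FC CCN FC CCN FC FC F CCN FC; concatenated:

FCFCFCCNFCFCFCFCCNFCFCFCFCCNFCCCNFCCCNFCFCFCCNFC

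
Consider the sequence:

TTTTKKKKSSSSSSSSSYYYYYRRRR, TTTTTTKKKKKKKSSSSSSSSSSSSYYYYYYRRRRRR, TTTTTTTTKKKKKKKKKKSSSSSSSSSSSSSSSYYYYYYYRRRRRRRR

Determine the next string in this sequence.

The n-th term is 2n T's then 3n-2 K's then 3n+3 S's then n+3 Y's then 2n R's, where the shown terms are n = 2, 3, 4.
At n = 5 the blocks have lengths 10, 13, 18, 8, 10.

TTTTTTTTTTKKKKKKKKKKKKKSSSSSSSSSSSSSSSSSSYYYYYYYYRRRRRRRRRR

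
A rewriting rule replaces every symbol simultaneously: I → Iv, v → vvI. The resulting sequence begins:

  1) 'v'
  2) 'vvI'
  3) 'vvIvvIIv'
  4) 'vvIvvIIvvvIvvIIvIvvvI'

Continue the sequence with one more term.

φ(vvIvvIIvvvIvvIIvIvvvI) expands symbol-by-symbol to vvI vvI Iv vvI vvI Iv Iv vvI vvI vvI Iv vvI vvI Iv Iv vvI Iv vvI vvI vvI Iv; joining the 21 pieces gives the next term.

vvIvvIIvvvIvvIIvIvvvIvvIvvIIvvvIvvIIvIvvvIIvvvIvvIvvIIv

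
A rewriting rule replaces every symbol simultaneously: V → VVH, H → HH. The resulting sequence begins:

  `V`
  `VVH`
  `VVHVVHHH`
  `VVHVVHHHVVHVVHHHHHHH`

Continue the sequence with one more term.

Rewriting the 20 symbols of VVHVVHHHVVHVVHHHHHHH one by one yields VVH VVH HH VVH VVH HH HH HH VVH VVH HH VVH VVH HH HH HH HH HH HH HH; concatenated:

VVHVVHHHVVHVVHHHHHHHVVHVVHHHVVHVVHHHHHHHHHHHHHHH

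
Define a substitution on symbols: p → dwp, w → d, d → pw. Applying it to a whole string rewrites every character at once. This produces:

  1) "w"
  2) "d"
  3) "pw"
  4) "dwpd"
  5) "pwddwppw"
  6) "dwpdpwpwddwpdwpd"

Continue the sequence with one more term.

pwddwppwdwpddwpdpwpwddwppwddwppw

φ(dwpdpwpwddwpdwpd) expands symbol-by-symbol to pw d dwp pw dwp d dwp d pw pw d dwp pw d dwp pw; joining the 16 pieces gives the next term.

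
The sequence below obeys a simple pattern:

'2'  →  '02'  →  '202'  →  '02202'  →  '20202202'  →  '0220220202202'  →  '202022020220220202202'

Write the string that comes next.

This is a Fibonacci-style word recurrence s(k) = s(k−2)·s(k−1): e.g. 2·02 = 202.
The next term joins 0220220202202 and 202022020220220202202.

0220220202202202022020220220202202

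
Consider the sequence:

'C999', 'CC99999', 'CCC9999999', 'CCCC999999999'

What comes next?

CCCCC99999999999

Term n consists of n C's, followed by 2n+1 9's (n = 1, 2, …).
At n = 5 the blocks have lengths 5, 11.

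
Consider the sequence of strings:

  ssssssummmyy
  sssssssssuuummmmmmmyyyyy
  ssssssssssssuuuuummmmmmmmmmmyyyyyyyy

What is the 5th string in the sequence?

ssssssssssssssssssuuuuuuuuummmmmmmmmmmmmmmmmmmyyyyyyyyyyyyyy

Term n consists of 3n+3 s's, followed by 2n-1 u's, followed by 4n-1 m's, followed by 3n-1 y's (n = 1, 2, …).
At n = 5 the blocks have lengths 18, 9, 19, 14.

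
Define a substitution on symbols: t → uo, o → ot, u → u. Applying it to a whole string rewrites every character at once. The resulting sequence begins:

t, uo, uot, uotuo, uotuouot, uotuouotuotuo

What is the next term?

φ(uotuouotuotuo) expands symbol-by-symbol to u ot uo u ot u ot uo u ot uo u ot; joining the 13 pieces gives the next term.

uotuouotuotuouotuouot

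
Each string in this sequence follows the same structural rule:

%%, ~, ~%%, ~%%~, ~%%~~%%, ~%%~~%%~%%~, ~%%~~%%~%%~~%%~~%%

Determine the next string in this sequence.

Each term (from the third on) is the previous term followed by the one before it: term 3 = ~·%% = ~%%.
Continuing: ~%%~~%%~%%~~%%~~%% · ~%%~~%%~%%~ gives term 8.

~%%~~%%~%%~~%%~~%%~%%~~%%~%%~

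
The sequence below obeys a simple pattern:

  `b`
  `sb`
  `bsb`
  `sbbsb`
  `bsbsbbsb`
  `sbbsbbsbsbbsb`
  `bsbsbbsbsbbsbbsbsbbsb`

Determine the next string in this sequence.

From term 3 onward, concatenate the second-to-last term with the last: b·sb = bsb, sb·bsb = sbbsb, …
So term 8 is sbbsbbsbsbbsb·bsbsbbsbsbbsbbsbsbbsb.

sbbsbbsbsbbsbbsbsbbsbsbbsbbsbsbbsb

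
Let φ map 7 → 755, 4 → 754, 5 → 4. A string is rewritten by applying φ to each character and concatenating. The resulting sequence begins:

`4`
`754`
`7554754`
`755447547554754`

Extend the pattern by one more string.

Replace each of the 15 characters of 755447547554754 in place — 755 4 4 754 754 755 4 754 755 4 4 754 755 4 754 — and concatenate.

755447547547554754755447547554754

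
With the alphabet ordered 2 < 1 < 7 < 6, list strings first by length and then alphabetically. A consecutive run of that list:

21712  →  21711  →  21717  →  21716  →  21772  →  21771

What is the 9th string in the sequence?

Stepping forward 3 times from 21771: 21771 → 21777 → 21776, then the target.

21762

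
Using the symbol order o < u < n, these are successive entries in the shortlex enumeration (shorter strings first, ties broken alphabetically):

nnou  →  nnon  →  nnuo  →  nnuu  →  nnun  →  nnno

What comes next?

nnnu

The successor of nnno increments the rightmost position that isn't already n and resets every position after it to o.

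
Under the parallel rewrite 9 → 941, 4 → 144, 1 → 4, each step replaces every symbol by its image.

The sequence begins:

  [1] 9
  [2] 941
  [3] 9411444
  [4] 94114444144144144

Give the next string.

94114444144144144144414414441441444144144

φ(94114444144144144) expands symbol-by-symbol to 941 144 4 4 144 144 144 144 4 144 144 4 144 144 4 144 144; joining the 17 pieces gives the next term.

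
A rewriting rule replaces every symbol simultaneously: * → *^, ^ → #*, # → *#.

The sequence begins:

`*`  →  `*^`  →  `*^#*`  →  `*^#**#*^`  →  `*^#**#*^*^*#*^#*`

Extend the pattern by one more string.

*^#**#*^*^*#*^#**^#**^*#*^#**#*^

φ(*^#**#*^*^*#*^#*) expands symbol-by-symbol to *^ #* *# *^ *^ *# *^ #* *^ #* *^ *# *^ #* *# *^; joining the 16 pieces gives the next term.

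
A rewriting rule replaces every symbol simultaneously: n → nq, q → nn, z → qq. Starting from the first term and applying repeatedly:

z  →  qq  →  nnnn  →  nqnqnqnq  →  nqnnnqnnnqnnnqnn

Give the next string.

φ(nqnnnqnnnqnnnqnn) expands symbol-by-symbol to nq nn nq nq nq nn nq nq nq nn nq nq nq nn nq nq; joining the 16 pieces gives the next term.

nqnnnqnqnqnnnqnqnqnnnqnqnqnnnqnq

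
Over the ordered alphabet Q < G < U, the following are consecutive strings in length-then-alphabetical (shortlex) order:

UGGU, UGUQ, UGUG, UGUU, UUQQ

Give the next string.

Treat UUQQ as a base-3 numeral over the given alphabet and add one, carrying through any trailing U's.

UUQG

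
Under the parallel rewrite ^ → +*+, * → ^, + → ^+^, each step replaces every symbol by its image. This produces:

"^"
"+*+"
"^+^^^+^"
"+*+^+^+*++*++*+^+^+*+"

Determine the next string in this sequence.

^+^^^+^+*+^+^+*+^+^^^+^^+^^^+^^+^^^+^+*+^+^+*+^+^^^+^

Applying the rule to each of the 21 symbols of +*+^+^+*++*++*+^+^+*+ gives the pieces ^+^ ^ ^+^ +*+ ^+^ +*+ ^+^ ^ ^+^ ^+^ ^ ^+^ ^+^ ^ ^+^ +*+ ^+^ +*+ ^+^ ^ ^+^, which concatenate to the answer.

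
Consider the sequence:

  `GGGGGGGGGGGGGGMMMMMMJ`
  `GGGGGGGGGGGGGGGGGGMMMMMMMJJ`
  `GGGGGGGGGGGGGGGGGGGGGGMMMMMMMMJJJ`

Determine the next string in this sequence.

GGGGGGGGGGGGGGGGGGGGGGGGGGMMMMMMMMMJJJJ

Reading off run lengths: G runs 14, 18, 22; M runs 6, 7, 8; J runs 1, 2, 3 — each is linear in n, where the shown terms are n = 3, 4, 5.
Setting n = 6 gives 26, 9, 4 characters in each block.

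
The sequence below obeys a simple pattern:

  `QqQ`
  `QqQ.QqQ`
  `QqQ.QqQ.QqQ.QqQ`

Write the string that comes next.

QqQ.QqQ.QqQ.QqQ.QqQ.QqQ.QqQ.QqQ

s(k+1) = s(k)·.·s(k) — each term doubles the last with '.' between the halves.
One more doubling of QqQ.QqQ.QqQ.QqQ gives the answer.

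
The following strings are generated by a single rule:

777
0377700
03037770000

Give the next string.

s(k+1) = 03·s(k)·00, so each term gains 03 as a prefix and 00 as a suffix.
Applying this once more to 03037770000:

030303777000000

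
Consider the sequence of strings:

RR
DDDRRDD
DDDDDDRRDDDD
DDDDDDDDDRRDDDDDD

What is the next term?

s(k+1) = DDD·s(k)·DD, so each term gains DDD as a prefix and DD as a suffix.
Applying this once more to DDDDDDDDDRRDDDDDD:

DDDDDDDDDDDDRRDDDDDDDD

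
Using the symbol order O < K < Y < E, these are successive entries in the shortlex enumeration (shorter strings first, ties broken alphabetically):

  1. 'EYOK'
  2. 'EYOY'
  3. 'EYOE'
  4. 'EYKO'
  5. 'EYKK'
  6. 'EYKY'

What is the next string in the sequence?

Find the rightmost character of EYKY below E, bump it to the next letter, and reset everything to its right to O.

EYKE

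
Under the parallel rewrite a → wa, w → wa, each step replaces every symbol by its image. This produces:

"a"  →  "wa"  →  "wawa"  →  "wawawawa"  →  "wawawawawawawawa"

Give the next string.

φ(wawawawawawawawa) expands symbol-by-symbol to wa wa wa wa wa wa wa wa wa wa wa wa wa wa wa wa; joining the 16 pieces gives the next term.

wawawawawawawawawawawawawawawawa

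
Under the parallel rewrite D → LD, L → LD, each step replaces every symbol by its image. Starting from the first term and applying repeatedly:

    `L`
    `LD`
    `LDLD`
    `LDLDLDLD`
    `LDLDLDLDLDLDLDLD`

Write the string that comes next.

LDLDLDLDLDLDLDLDLDLDLDLDLDLDLDLD

Replace each of the 16 characters of LDLDLDLDLDLDLDLD in place — LD LD LD LD LD LD LD LD LD LD LD LD LD LD LD LD — and concatenate.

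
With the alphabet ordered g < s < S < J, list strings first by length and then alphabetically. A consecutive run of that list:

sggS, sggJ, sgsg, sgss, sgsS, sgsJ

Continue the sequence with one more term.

Treat sgsJ as a base-4 numeral over the given alphabet and add one, carrying through any trailing J's.

sgSg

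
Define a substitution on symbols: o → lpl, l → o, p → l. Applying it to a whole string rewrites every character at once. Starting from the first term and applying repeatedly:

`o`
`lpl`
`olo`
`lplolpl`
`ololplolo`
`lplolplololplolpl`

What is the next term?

Rewriting the 17 symbols of lplolplololplolpl one by one yields o l o lpl o l o lpl o lpl o l o lpl o l o; concatenated:

ololplololplolplololplolo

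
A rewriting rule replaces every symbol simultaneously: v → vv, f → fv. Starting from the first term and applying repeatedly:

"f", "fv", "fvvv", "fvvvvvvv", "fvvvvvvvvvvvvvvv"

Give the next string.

φ(fvvvvvvvvvvvvvvv) expands symbol-by-symbol to fv vv vv vv vv vv vv vv vv vv vv vv vv vv vv vv; joining the 16 pieces gives the next term.

fvvvvvvvvvvvvvvvvvvvvvvvvvvvvvvv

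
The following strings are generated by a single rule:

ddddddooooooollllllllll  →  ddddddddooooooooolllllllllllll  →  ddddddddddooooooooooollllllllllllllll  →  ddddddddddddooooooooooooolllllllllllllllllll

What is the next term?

Term n consists of 2n d's, followed by 2n+1 o's, followed by 3n+1 l's, where the shown terms are n = 3, 4, 5, 6.
At n = 7 the blocks have lengths 14, 15, 22.

ddddddddddddddooooooooooooooollllllllllllllllllllll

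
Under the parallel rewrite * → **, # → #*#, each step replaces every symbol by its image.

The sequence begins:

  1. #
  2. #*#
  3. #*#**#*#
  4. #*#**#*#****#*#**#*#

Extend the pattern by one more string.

#*#**#*#****#*#**#*#********#*#**#*#****#*#**#*#

φ(#*#**#*#****#*#**#*#) expands symbol-by-symbol to #*# ** #*# ** ** #*# ** #*# ** ** ** ** #*# ** #*# ** ** #*# ** #*#; joining the 20 pieces gives the next term.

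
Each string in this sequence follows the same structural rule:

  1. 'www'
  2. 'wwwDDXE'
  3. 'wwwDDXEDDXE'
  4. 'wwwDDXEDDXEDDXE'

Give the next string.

The strings grow by a fixed suffix DDXE each time.
Applying this once more to wwwDDXEDDXEDDXE:

wwwDDXEDDXEDDXEDDXE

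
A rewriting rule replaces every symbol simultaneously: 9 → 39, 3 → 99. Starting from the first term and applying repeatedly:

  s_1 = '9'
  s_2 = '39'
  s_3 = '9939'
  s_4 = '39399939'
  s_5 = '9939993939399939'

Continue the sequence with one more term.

Applying the rule to each of the 16 symbols of 9939993939399939 gives the pieces 39 39 99 39 39 39 99 39 99 39 99 39 39 39 99 39, which concatenate to the answer.

39399939393999399939993939399939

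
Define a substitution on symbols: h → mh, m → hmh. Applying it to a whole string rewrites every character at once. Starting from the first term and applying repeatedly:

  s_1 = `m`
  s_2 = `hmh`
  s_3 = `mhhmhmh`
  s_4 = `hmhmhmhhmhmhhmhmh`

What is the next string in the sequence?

Rewriting the 17 symbols of hmhmhmhhmhmhhmhmh one by one yields mh hmh mh hmh mh hmh mh mh hmh mh hmh mh mh hmh mh hmh mh; concatenated:

mhhmhmhhmhmhhmhmhmhhmhmhhmhmhmhhmhmhhmhmh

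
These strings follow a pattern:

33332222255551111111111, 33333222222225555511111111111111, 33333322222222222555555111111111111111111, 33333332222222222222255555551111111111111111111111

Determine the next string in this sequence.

Term n consists of n+2 3's, followed by 3n-1 2's, followed by n+2 5's, followed by 4n+2 1's, where the shown terms are n = 2, 3, 4, 5.
Setting n = 6 gives 8, 17, 8, 26 characters in each block.

33333333222222222222222225555555511111111111111111111111111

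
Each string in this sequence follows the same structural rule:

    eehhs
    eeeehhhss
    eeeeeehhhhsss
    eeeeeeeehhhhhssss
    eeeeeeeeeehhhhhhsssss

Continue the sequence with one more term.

eeeeeeeeeeeehhhhhhhssssss

Reading off run lengths: e runs 2, 4, 6, 8, 10; h runs 2, 3, 4, 5, 6; s runs 1, 2, 3, 4, 5 — each is linear in n (n = 1, 2, …).
For the next term, n = 6, so the run lengths are 12, 7, 6.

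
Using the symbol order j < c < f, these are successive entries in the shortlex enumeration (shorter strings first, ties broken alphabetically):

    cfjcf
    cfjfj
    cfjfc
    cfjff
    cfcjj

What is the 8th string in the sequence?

Stepping forward 3 times from cfcjj: cfcjj → cfcjc → cfcjf, then the target.

cfccj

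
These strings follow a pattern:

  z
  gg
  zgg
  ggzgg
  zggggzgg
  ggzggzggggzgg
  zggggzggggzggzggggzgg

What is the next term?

ggzggzggggzggzggggzggggzggzggggzgg

This is a Fibonacci-style word recurrence s(k) = s(k−2)·s(k−1): e.g. z·gg = zgg.
Continuing: ggzggzggggzgg · zggggzggggzggzggggzgg gives term 8.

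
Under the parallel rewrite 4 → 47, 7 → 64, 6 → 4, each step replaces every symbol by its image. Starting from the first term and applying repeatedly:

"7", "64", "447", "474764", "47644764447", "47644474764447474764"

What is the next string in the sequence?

Rewriting the 20 symbols of 47644474764447474764 one by one yields 47 64 4 47 47 47 64 47 64 4 47 47 47 64 47 64 47 64 4 47; concatenated:

4764447474764476444747476447644764447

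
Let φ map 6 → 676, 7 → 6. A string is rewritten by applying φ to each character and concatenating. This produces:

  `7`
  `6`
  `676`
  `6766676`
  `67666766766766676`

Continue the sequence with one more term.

67666766766766676676667667666766766766676

φ(67666766766766676) expands symbol-by-symbol to 676 6 676 676 676 6 676 676 6 676 676 6 676 676 676 6 676; joining the 17 pieces gives the next term.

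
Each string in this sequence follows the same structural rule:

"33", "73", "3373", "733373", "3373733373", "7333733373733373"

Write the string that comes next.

33737333737333733373733373

From term 3 onward, concatenate the second-to-last term with the last: 33·73 = 3373, 73·3373 = 733373, …
Continuing: 3373733373 · 7333733373733373 gives term 7.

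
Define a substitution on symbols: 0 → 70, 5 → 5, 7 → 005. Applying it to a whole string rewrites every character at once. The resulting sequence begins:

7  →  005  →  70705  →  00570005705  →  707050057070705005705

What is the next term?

0057000570570705005700057000570570705005705

Applying the rule to each of the 21 symbols of 707050057070705005705 gives the pieces 005 70 005 70 5 70 70 5 005 70 005 70 005 70 5 70 70 5 005 70 5, which concatenate to the answer.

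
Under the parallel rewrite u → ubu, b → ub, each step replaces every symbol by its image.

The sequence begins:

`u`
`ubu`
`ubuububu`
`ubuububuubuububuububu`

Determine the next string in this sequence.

Replace each of the 21 characters of ubuububuubuububuububu in place — ubu ub ubu ubu ub ubu ub ubu ubu ub ubu ubu ub ubu ub ubu ubu ub ubu ub ubu — and concatenate.

ubuububuubuububuububuubuububuubuububuububuubuububuububu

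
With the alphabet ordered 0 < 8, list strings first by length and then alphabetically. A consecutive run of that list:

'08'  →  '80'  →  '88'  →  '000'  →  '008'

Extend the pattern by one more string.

080

The successor of 008 increments the rightmost position that isn't already 8 and resets every position after it to 0.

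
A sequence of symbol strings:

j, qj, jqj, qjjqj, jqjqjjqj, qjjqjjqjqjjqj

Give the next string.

jqjqjjqjqjjqjjqjqjjqj

Each term (from the third on) is the two preceding terms concatenated in order: term 3 = j·qj = jqj.
The next term joins jqjqjjqj and qjjqjjqjqjjqj.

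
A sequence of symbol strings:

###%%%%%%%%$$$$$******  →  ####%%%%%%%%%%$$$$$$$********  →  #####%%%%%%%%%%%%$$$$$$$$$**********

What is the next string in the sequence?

######%%%%%%%%%%%%%%$$$$$$$$$$$************

Each string has the form #^{n} %^{2n+2} $^{2n-1} *^{2n}, where the shown terms are n = 3, 4, 5.
Setting n = 6 gives 6, 14, 11, 12 characters in each block.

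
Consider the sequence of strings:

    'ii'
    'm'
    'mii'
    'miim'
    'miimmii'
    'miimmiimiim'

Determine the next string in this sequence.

Each term (from the third on) is the previous term followed by the one before it: term 3 = m·ii = mii.
Continuing: miimmiimiim · miimmii gives term 7.

miimmiimiimmiimmii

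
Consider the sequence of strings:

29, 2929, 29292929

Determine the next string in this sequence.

Every step duplicates the string.
Doubling 29292929:

2929292929292929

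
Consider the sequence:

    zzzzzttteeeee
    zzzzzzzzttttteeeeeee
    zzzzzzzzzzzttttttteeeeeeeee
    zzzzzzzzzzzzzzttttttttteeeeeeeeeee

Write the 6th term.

Term n consists of 3n+2 z's, followed by 2n+1 t's, followed by 2n+3 e's (n = 1, 2, …).
For term 6, n = 6, so the run lengths are 20, 13, 15.

zzzzzzzzzzzzzzzzzzzzttttttttttttteeeeeeeeeeeeeee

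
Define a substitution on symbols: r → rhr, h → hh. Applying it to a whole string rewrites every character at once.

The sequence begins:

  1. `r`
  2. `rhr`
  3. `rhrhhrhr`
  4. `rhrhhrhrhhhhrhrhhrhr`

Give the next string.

rhrhhrhrhhhhrhrhhrhrhhhhhhhhrhrhhrhrhhhhrhrhhrhr

Replace each of the 20 characters of rhrhhrhrhhhhrhrhhrhr in place — rhr hh rhr hh hh rhr hh rhr hh hh hh hh rhr hh rhr hh hh rhr hh rhr — and concatenate.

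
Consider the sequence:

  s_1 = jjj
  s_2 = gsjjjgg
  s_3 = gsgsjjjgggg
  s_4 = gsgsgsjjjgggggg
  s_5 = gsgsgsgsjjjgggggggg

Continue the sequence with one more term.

Every step adds gs to the front and gg to the end of the previous string.
So the next term is gs·gsgsgsgsjjjgggggggg·gg.

gsgsgsgsgsjjjgggggggggg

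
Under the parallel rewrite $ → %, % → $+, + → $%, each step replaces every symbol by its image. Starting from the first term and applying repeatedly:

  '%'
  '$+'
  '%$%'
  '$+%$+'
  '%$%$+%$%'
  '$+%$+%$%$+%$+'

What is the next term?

Replace each of the 13 characters of $+%$+%$%$+%$+ in place — % $% $+ % $% $+ % $+ % $% $+ % $% — and concatenate.

%$%$+%$%$+%$+%$%$+%$%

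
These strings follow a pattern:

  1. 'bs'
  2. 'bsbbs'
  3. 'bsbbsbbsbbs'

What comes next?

bsbbsbbsbbsbbsbbsbbsbbs

s(k+1) = s(k)·b·s(k) — each term doubles the last with 'b' between the halves.
So the next term is two copies of bsbbsbbsbbs with 'b' between the halves.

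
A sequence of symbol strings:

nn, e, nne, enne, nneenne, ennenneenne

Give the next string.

nneenneennenneenne

From term 3 onward, concatenate the second-to-last term with the last: nn·e = nne, e·nne = enne, …
The next term joins nneenne and ennenneenne.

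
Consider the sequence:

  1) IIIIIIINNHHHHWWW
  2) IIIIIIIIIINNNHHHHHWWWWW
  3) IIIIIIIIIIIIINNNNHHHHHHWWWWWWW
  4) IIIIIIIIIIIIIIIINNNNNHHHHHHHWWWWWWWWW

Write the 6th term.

IIIIIIIIIIIIIIIIIIIIIINNNNNNNHHHHHHHHHWWWWWWWWWWWWW

The n-th term is 3n+1 I's then n N's then n+2 H's then 2n-1 W's, where the shown terms are n = 2, 3, 4, 5.
For term 6, n = 7, so the run lengths are 22, 7, 9, 13.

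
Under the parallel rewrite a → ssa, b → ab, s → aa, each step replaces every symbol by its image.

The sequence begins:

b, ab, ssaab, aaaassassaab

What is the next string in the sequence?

ssassassassaaaaassaaaaassassaab

Expanding aaaassassaab: a→ssa, a→ssa, a→ssa, a→ssa, s→aa, s→aa, a→ssa, s→aa, s→aa, a→ssa, a→ssa, b→ab. Concatenated: ssa ssa ssa ssa aa aa ssa aa aa ssa ssa ab.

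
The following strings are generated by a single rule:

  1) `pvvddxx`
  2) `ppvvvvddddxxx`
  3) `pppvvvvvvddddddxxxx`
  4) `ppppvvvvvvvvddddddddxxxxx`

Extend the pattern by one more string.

pppppvvvvvvvvvvddddddddddxxxxxx

The n-th term is n p's then 2n v's then 2n d's then n+1 x's (n = 1, 2, …).
At n = 5 the blocks have lengths 5, 10, 10, 6.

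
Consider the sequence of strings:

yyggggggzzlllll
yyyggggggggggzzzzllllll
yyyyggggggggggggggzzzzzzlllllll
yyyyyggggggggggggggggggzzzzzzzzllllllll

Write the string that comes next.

The n-th term is n y's then 4n-2 g's then 2n-2 z's then n+3 l's, where the shown terms are n = 2, 3, 4, 5.
At n = 6 the blocks have lengths 6, 22, 10, 9.

yyyyyyggggggggggggggggggggggzzzzzzzzzzlllllllll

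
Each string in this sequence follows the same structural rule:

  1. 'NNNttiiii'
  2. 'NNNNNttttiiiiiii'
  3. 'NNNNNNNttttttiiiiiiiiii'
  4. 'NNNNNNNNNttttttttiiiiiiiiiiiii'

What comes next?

Each string has the form N^{2n+1} t^{2n} i^{3n+1} (n = 1, 2, …).
Setting n = 5 gives 11, 10, 16 characters in each block.

NNNNNNNNNNNttttttttttiiiiiiiiiiiiiiii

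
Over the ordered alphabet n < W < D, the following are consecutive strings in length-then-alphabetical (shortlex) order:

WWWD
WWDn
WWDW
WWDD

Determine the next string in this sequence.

The successor of WWDD increments the rightmost position that isn't already D and resets every position after it to n.

WDnn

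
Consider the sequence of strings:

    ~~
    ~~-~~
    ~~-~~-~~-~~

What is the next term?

Each string is two copies of the previous one joined by '-'.
One more doubling of ~~-~~-~~-~~ gives the answer.

~~-~~-~~-~~-~~-~~-~~-~~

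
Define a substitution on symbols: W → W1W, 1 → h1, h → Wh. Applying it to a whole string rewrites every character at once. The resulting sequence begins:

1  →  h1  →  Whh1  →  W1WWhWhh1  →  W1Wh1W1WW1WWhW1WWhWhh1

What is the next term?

W1Wh1W1WWhh1W1Wh1W1WW1Wh1W1WW1WWhW1Wh1W1WW1WWhW1WWhWhh1

φ(W1Wh1W1WW1WWhW1WWhWhh1) expands symbol-by-symbol to W1W h1 W1W Wh h1 W1W h1 W1W W1W h1 W1W W1W Wh W1W h1 W1W W1W Wh W1W Wh Wh h1; joining the 22 pieces gives the next term.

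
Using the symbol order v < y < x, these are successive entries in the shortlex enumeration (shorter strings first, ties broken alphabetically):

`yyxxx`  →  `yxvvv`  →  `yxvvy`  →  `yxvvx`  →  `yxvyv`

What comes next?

yxvyy

Treat yxvyv as a base-3 numeral over the given alphabet and add one, carrying through any trailing x's.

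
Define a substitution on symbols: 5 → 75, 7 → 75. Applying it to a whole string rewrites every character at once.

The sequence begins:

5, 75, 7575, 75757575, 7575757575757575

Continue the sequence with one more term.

75757575757575757575757575757575

Applying the rule to each of the 16 symbols of 7575757575757575 gives the pieces 75 75 75 75 75 75 75 75 75 75 75 75 75 75 75 75, which concatenate to the answer.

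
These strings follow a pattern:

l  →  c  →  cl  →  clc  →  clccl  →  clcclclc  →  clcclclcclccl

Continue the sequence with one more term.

clcclclcclcclclcclclc

From term 3 onward, concatenate the last term with the second-to-last: c·l = cl, cl·c = clc, …
Continuing: clcclclcclccl · clcclclc gives term 8.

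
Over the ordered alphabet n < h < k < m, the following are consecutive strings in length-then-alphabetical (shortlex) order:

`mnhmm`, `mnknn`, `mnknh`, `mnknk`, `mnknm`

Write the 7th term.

Continuing the enumeration 2 steps past mnknm: mnknm → mnkhn → (answer).

mnkhh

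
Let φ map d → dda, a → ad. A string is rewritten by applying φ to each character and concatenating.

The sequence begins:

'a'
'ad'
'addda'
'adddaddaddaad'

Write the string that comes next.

adddaddaddaadddaddaadddaddaadaddda

Replace each of the 13 characters of adddaddaddaad in place — ad dda dda dda ad dda dda ad dda dda ad ad dda — and concatenate.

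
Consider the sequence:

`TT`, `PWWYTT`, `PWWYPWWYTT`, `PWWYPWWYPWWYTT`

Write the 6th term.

The strings grow by a fixed prefix PWWY each time.
From PWWYPWWYPWWYTT, 2 further steps: PWWYPWWYPWWYTT → PWWYPWWYPWWYPWWYTT → (answer).

PWWYPWWYPWWYPWWYPWWYTT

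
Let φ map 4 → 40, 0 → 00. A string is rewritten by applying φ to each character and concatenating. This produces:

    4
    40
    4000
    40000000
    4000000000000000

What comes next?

40000000000000000000000000000000

Applying the rule to each of the 16 symbols of 4000000000000000 gives the pieces 40 00 00 00 00 00 00 00 00 00 00 00 00 00 00 00, which concatenate to the answer.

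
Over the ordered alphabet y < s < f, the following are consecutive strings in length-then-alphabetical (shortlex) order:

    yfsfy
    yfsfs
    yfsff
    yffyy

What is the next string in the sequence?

Treat yffyy as a base-3 numeral over the given alphabet and add one, carrying through any trailing f's.

yffys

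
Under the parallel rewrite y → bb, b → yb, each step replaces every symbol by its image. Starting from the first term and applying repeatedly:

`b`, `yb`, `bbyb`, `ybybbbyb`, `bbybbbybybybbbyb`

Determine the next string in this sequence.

ybybbbybybybbbybbbybbbybybybbbyb

Replace each of the 16 characters of bbybbbybybybbbyb in place — yb yb bb yb yb yb bb yb bb yb bb yb yb yb bb yb — and concatenate.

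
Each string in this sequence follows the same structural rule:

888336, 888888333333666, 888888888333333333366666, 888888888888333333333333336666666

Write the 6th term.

Term n consists of 3n 8's, followed by 4n-2 3's, followed by 2n-1 6's (n = 1, 2, …).
Setting n = 6 gives 18, 22, 11 characters in each block.

888888888888888888333333333333333333333366666666666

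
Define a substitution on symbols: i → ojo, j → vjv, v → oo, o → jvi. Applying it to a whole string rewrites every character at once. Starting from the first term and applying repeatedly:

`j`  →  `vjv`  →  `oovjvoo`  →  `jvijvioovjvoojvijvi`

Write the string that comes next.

Rewriting the 19 symbols of jvijvioovjvoojvijvi one by one yields vjv oo ojo vjv oo ojo jvi jvi oo vjv oo jvi jvi vjv oo ojo vjv oo ojo; concatenated:

vjvooojovjvooojojvijvioovjvoojvijvivjvooojovjvooojo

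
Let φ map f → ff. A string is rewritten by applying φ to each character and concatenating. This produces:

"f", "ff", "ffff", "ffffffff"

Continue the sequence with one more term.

Apply φ to ffffffff symbol by symbol: f→ff, f→ff, f→ff, f→ff, f→ff, f→ff, f→ff, f→ff; joined: ff ff ff ff ff ff ff ff.

ffffffffffffffff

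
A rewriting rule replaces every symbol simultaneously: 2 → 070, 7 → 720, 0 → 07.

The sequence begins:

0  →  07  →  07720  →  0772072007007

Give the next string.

φ(0772072007007) expands symbol-by-symbol to 07 720 720 070 07 720 070 07 07 720 07 07 720; joining the 13 pieces gives the next term.

077207200700772007007077200707720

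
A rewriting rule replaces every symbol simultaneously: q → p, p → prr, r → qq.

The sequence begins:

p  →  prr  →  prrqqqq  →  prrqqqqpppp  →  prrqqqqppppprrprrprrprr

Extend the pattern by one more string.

φ(prrqqqqppppprrprrprrprr) expands symbol-by-symbol to prr qq qq p p p p prr prr prr prr prr qq qq prr qq qq prr qq qq prr qq qq; joining the 23 pieces gives the next term.

prrqqqqppppprrprrprrprrprrqqqqprrqqqqprrqqqqprrqqqq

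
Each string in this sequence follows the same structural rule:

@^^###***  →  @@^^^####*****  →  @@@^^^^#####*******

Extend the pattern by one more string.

Reading off run lengths: @ runs 1, 2, 3; ^ runs 2, 3, 4; # runs 3, 4, 5; * runs 3, 5, 7 — each is linear in n (n = 1, 2, …).
Setting n = 4 gives 4, 5, 6, 9 characters in each block.

@@@@^^^^^######*********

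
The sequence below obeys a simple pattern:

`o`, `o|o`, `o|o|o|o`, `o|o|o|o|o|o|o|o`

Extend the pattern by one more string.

o|o|o|o|o|o|o|o|o|o|o|o|o|o|o|o

s(k+1) = s(k)·|·s(k) — each term doubles the last with '|' between the halves.
One more doubling of o|o|o|o|o|o|o|o gives the answer.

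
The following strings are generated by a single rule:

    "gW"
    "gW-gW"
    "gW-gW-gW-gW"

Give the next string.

s(k+1) = s(k)·-·s(k) — each term doubles the last with '-' between the halves.
So the next term is two copies of gW-gW-gW-gW with '-' between the halves.

gW-gW-gW-gW-gW-gW-gW-gW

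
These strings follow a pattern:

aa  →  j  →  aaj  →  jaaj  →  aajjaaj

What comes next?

This is a Fibonacci-style word recurrence s(k) = s(k−2)·s(k−1): e.g. aa·j = aaj.
The next term joins jaaj and aajjaaj.

jaajaajjaaj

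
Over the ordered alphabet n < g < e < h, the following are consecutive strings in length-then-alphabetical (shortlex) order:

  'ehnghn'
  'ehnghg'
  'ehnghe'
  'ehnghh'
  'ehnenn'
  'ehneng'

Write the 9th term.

ehnegn

Advancing 3 positions from ehneng through ehneng → ehnene → ehnenh reaches term 9.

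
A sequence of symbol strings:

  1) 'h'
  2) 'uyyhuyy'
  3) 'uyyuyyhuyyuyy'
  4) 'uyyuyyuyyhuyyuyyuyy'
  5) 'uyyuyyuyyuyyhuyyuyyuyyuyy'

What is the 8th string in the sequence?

s(k+1) = uyy·s(k)·uyy, so each term gains uyy as a prefix and uyy as a suffix.
From uyyuyyuyyuyyhuyyuyyuyyuyy, 3 further steps: uyyuyyuyyuyyhuyyuyyuyyuyy → uyyuyyuyyuyyuyyhuyyuyyuyyuyyuyy → uyyuyyuyyuyyuyyuyyhuyyuyyuyyuyyuyyuyy → (answer).

uyyuyyuyyuyyuyyuyyuyyhuyyuyyuyyuyyuyyuyyuyy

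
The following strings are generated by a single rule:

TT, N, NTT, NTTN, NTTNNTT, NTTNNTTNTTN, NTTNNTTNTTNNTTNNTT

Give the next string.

This is a Fibonacci-style word recurrence s(k) = s(k−1)·s(k−2): e.g. N·TT = NTT.
Continuing: NTTNNTTNTTNNTTNNTT · NTTNNTTNTTN gives term 8.

NTTNNTTNTTNNTTNNTTNTTNNTTNTTN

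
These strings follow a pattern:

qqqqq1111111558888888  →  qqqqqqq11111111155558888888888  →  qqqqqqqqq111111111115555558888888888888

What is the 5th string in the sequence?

qqqqqqqqqqqqq11111111111111155555555558888888888888888888

The n-th term is 2n+1 q's then 2n+3 1's then 2n-2 5's then 3n+1 8's, where the shown terms are n = 2, 3, 4.
For term 5, n = 6, so the run lengths are 13, 15, 10, 19.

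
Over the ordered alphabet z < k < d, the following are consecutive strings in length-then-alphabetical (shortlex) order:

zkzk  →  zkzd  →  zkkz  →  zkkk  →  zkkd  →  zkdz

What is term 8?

zkdd

Continuing the enumeration 2 steps past zkdz: zkdz → zkdk → (answer).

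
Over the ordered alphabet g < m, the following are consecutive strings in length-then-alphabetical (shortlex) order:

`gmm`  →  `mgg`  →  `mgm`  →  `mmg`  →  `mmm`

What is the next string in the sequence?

gggg

After mmm the length-3 strings are exhausted; the first length-4 string is 4 copies of g.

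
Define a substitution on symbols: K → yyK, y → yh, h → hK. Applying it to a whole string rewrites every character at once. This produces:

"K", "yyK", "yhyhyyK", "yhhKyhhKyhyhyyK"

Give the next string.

φ(yhhKyhhKyhyhyyK) expands symbol-by-symbol to yh hK hK yyK yh hK hK yyK yh hK yh hK yh yh yyK; joining the 15 pieces gives the next term.

yhhKhKyyKyhhKhKyyKyhhKyhhKyhyhyyK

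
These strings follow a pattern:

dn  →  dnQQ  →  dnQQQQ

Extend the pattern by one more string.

Each term is the previous one with QQ appended.
One more step from dnQQQQ gives the answer.

dnQQQQQQ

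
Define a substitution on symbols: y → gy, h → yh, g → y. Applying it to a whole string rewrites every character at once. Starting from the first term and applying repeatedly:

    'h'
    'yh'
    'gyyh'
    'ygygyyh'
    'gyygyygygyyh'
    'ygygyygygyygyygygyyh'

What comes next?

Rewriting the 20 symbols of ygygyygygyygyygygyyh one by one yields gy y gy y gy gy y gy y gy gy y gy gy y gy y gy gy yh; concatenated:

gyygyygygyygyygygyygygyygyygygyyh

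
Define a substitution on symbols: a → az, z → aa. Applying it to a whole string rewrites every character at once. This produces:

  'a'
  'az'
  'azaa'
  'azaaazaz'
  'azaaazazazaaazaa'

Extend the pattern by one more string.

azaaazazazaaazaaazaaazazazaaazaz

Replace each of the 16 characters of azaaazazazaaazaa in place — az aa az az az aa az aa az aa az az az aa az az — and concatenate.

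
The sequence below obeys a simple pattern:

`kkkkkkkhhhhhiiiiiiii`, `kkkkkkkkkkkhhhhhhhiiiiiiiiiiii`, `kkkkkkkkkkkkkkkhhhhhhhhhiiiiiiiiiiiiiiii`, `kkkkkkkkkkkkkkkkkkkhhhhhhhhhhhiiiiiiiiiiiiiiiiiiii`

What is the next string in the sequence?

Reading off run lengths: k runs 7, 11, 15, 19; h runs 5, 7, 9, 11; i runs 8, 12, 16, 20 — each is linear in n, where the shown terms are n = 2, 3, 4, 5.
Setting n = 6 gives 23, 13, 24 characters in each block.

kkkkkkkkkkkkkkkkkkkkkkkhhhhhhhhhhhhhiiiiiiiiiiiiiiiiiiiiiiii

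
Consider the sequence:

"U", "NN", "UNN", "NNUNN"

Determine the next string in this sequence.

From term 3 onward, concatenate the second-to-last term with the last: U·NN = UNN, NN·UNN = NNUNN, …
Continuing: UNN · NNUNN gives term 5.

UNNNNUNN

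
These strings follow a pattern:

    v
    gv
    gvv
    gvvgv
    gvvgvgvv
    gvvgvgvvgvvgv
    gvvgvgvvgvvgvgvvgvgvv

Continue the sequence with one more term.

This is a Fibonacci-style word recurrence s(k) = s(k−1)·s(k−2): e.g. gv·v = gvv.
The next term joins gvvgvgvvgvvgvgvvgvgvv and gvvgvgvvgvvgv.

gvvgvgvvgvvgvgvvgvgvvgvvgvgvvgvvgv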